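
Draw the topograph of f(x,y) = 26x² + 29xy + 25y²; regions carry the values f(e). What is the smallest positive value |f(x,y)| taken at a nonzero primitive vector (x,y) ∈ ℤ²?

translate: b→-23 (≡29 mod 52), so (26,29,25)→(26,-23,22)
flip: (26,-23,22)→(22,23,26)
translate: b→-21 (≡23 mod 44), so (22,23,26)→(22,-21,25)
reduced (well bottom): (22,-21,25) with a≤c, −a<b≤a
well minimum = a = 22

22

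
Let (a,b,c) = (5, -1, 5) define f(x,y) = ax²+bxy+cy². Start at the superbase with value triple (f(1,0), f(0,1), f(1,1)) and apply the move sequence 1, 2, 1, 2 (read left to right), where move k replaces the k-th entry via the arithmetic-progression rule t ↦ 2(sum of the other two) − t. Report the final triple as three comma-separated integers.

start (5,5,9) = (f(1,0),f(0,1),f(1,1))
replace slot 1: 2·(5+9) − 5 = 23 → (23,5,9)
replace slot 2: 2·(23+9) − 5 = 59 → (23,59,9)
replace slot 1: 2·(59+9) − 23 = 113 → (113,59,9)
replace slot 2: 2·(113+9) − 59 = 185 → (113,185,9)

113,185,9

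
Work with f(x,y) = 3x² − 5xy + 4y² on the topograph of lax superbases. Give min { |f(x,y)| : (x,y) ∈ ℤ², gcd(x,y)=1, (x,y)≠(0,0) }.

translate: b→1 (≡-5 mod 6), so (3,-5,4)→(3,1,2)
flip: (3,1,2)→(2,-1,3)
reduced (well bottom): (2,-1,3) with a≤c, −a<b≤a
well minimum = a = 2

2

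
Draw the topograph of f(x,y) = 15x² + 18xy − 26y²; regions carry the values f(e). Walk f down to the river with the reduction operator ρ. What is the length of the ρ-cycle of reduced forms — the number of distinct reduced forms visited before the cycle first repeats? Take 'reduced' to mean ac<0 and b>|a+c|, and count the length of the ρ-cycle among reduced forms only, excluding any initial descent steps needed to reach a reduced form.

D = 1884, ⌊√D⌋ = 43
river: ρ → (-26,34,7)
river: ρ → (7,36,-21)
river: ρ → (-21,6,22)
river: ρ → (22,38,-5)
river: ρ → (-5,42,6)
river: ρ → (6,42,-5)
river: ρ → (-5,38,22)
river: ρ → (22,6,-21)
river: ρ → (-21,36,7)
river: ρ → (7,34,-26)
river: ρ → (-26,18,15)
river: ρ → (15,42,-2)
river: ρ → (-2,42,15)
river: ρ → (15,18,-26)
ρ-cycle length = 14 (tail of 0 descent steps not counted)

14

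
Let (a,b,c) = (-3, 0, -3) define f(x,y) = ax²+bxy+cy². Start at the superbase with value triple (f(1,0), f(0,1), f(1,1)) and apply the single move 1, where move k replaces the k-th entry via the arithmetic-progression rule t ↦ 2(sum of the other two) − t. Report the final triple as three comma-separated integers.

start (-3,-3,-6) = (f(1,0),f(0,1),f(1,1))
replace slot 1: 2·((-3)+(-6)) − (-3) = -15 → (-15,-3,-6)

-15,-3,-6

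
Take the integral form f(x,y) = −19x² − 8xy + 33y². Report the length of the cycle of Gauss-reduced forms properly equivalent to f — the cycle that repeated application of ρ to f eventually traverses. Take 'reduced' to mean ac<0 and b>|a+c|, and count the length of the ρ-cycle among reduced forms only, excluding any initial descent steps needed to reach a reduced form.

D = 2572, ⌊√D⌋ = 50
descent: ρ → (33,8,-19)
descent: ρ → (-19,30,22)  [lands on river]
river: ρ → (22,14,-27)
river: ρ → (-27,40,9)
river: ρ → (9,50,-2)
river: ρ → (-2,50,9)
river: ρ → (9,40,-27)
river: ρ → (-27,14,22)
river: ρ → (22,30,-19)
river: ρ → (-19,46,6)
river: ρ → (6,50,-3)
river: ρ → (-3,46,38)
river: ρ → (38,30,-11)
river: ρ → (-11,36,29)
river: ρ → (29,22,-18)
river: ρ → (-18,50,1)
river: ρ → (1,50,-18)
river: ρ → (-18,22,29)
river: ρ → (29,36,-11)
river: ρ → (-11,30,38)
river: ρ → (38,46,-3)
river: ρ → (-3,50,6)
river: ρ → (6,46,-19)
ρ-cycle length = 22 (tail of 2 descent steps not counted)

22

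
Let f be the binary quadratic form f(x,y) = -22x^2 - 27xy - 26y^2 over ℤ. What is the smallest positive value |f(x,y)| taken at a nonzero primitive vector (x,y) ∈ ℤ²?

translate: b→-17 (≡27 mod 44), so (22,27,26)→(22,-17,21)
flip: (22,-17,21)→(21,17,22)
reduced (well bottom): (21,17,22) with a≤c, −a<b≤a
well minimum |f| = |-21| = 21 (negative-definite)

21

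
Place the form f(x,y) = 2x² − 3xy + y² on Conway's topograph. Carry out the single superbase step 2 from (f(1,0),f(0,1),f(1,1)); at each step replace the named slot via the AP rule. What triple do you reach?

start (2,1,0) = (f(1,0),f(0,1),f(1,1))
replace slot 2: 2·(2+0) − 1 = 3 → (2,3,0)

2,3,0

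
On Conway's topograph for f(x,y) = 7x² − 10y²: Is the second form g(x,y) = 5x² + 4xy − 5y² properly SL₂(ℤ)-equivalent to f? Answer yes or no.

D₁ = 280, D₂ = 116
discriminants differ ⇒ not SL₂(ℤ)-equivalent

no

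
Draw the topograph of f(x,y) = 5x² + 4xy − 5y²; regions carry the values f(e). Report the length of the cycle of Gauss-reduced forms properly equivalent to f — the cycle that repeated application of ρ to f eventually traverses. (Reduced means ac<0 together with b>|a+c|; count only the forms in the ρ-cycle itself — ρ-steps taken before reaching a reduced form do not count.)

D = 116, ⌊√D⌋ = 10
river: ρ → (-5,6,4)
river: ρ → (4,10,-1)
river: ρ → (-1,10,4)
river: ρ → (4,6,-5)
river: ρ → (-5,4,5)
river: ρ → (5,6,-4)
river: ρ → (-4,10,1)
river: ρ → (1,10,-4)
river: ρ → (-4,6,5)
river: ρ → (5,4,-5)
ρ-cycle length = 10 (tail of 0 descent steps not counted)

10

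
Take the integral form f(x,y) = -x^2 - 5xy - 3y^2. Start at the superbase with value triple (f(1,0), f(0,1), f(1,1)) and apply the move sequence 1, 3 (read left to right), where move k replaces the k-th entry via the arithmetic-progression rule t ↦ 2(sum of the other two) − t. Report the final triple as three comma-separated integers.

start (-1,-3,-9) = (f(1,0),f(0,1),f(1,1))
replace slot 1: 2·((-3)+(-9)) − (-1) = -23 → (-23,-3,-9)
replace slot 3: 2·((-23)+(-3)) − (-9) = -43 → (-23,-3,-43)

-23,-3,-43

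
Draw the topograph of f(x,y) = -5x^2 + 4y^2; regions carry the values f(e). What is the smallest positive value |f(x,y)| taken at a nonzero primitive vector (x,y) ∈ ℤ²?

descent: ρ → (4,8,-1)  [lands on river]
river: ρ → (-1,8,4)
closes: descent 1, river 2
min |a| on river = 1

1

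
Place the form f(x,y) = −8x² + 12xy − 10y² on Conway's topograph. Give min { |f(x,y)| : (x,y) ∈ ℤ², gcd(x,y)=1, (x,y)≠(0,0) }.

translate: b→4 (≡-12 mod 16), so (8,-12,10)→(8,4,6)
flip: (8,4,6)→(6,-4,8)
reduced (well bottom): (6,-4,8) with a≤c, −a<b≤a
well minimum |f| = |-6| = 6 (negative-definite)

6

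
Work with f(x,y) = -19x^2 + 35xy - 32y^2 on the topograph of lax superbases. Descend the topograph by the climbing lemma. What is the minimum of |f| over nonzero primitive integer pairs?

translate: b→3 (≡-35 mod 38), so (19,-35,32)→(19,3,16)
flip: (19,3,16)→(16,-3,19)
reduced (well bottom): (16,-3,19) with a≤c, −a<b≤a
well minimum |f| = |-16| = 16 (negative-definite)

16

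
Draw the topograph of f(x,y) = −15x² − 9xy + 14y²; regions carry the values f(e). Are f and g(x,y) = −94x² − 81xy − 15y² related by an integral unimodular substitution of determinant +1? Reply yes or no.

D₁ = 921, D₂ = 921
river cycle of f (length 34): (14, 9, -15), (-15, 21, 8), (8, 27, -6), (-6, 21, 20), (20, 19, -7), (-7, 23, 14), (14, 5, -16), (-16, 27, 3), (3, 27, -16), (-16, 5, 14), … (24 more)
river cycle of g (length 34): (-15, 21, 8), (8, 27, -6), (-6, 21, 20), (20, 19, -7), (-7, 23, 14), (14, 5, -16), (-16, 27, 3), (3, 27, -16), (-16, 5, 14), (14, 23, -7), … (24 more)
cycles coincide ⇒ equivalent

yes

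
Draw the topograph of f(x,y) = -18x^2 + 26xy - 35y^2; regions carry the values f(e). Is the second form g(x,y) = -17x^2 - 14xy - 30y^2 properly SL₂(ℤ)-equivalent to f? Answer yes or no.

D₁ = -1844, D₂ = -1844
f is negative-definite; reduce −f:
−f: translate: b→10 (≡-26 mod 36), so (18,-26,35)→(18,10,27)
−f: reduced (well bottom): (18,10,27) with a≤c, −a<b≤a
flip sign back: reduced form of f is (-18,-10,-27)
g is negative-definite; reduce −g:
−g: reduced (well bottom): (17,14,30) with a≤c, −a<b≤a
flip sign back: reduced form of g is (-17,-14,-30)
reduced forms (-18, -10, -27) vs (-17, -14, -30) ⇒ inequivalent

no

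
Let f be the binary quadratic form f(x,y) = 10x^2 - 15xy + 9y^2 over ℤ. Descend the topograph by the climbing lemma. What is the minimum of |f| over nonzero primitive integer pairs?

translate: b→5 (≡-15 mod 20), so (10,-15,9)→(10,5,4)
flip: (10,5,4)→(4,-5,10)
translate: b→3 (≡-5 mod 8), so (4,-5,10)→(4,3,9)
reduced (well bottom): (4,3,9) with a≤c, −a<b≤a
well minimum = a = 4

4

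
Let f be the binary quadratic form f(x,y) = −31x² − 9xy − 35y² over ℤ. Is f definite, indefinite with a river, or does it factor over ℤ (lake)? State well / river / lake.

D = b²−4ac = (-9)² − 4·(-31)·(-35) = -4259
D < 0 ⇒ definite ⇒ every region one sign ⇒ single well

well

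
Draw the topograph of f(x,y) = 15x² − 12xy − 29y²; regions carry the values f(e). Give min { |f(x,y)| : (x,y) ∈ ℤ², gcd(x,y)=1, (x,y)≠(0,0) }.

descent: ρ → (-29,12,15)
descent: ρ → (15,18,-26)  [lands on river]
river: ρ → (-26,34,7)
river: ρ → (7,36,-21)
river: ρ → (-21,6,22)
river: ρ → (22,38,-5)
river: ρ → (-5,42,6)
river: ρ → (6,42,-5)
river: ρ → (-5,38,22)
river: ρ → (22,6,-21)
river: ρ → (-21,36,7)
river: ρ → (7,34,-26)
river: ρ → (-26,18,15)
river: ρ → (15,42,-2)
river: ρ → (-2,42,15)
closes: descent 2, river 14
min |a| on river = 2

2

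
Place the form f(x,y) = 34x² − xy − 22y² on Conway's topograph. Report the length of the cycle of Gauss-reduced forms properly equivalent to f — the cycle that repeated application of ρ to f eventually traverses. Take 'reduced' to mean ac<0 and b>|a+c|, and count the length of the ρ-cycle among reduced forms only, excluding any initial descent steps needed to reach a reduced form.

D = 2993, ⌊√D⌋ = 54
descent: ρ → (-22,45,11)  [lands on river]
river: ρ → (11,43,-26)
river: ρ → (-26,9,28)
river: ρ → (28,47,-7)
river: ρ → (-7,51,14)
river: ρ → (14,33,-34)
river: ρ → (-34,35,13)
river: ρ → (13,43,-22)
ρ-cycle length = 8 (tail of 1 descent step not counted)

8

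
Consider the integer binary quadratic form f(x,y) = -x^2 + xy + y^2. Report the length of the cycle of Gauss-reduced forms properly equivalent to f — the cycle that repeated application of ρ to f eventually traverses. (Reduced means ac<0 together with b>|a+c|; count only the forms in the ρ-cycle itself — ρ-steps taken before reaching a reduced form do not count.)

D = 5, ⌊√D⌋ = 2
river: ρ → (1,1,-1)
river: ρ → (-1,1,1)
ρ-cycle length = 2 (tail of 0 descent steps not counted)

2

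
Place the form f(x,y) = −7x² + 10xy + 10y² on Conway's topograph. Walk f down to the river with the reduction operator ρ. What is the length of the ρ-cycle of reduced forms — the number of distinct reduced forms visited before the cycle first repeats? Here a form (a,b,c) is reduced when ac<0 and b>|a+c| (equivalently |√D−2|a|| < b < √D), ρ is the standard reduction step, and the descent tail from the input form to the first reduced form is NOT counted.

D = 380, ⌊√D⌋ = 19
river: ρ → (10,10,-7)
river: ρ → (-7,18,2)
river: ρ → (2,18,-7)
river: ρ → (-7,10,10)
ρ-cycle length = 4 (tail of 0 descent steps not counted)

4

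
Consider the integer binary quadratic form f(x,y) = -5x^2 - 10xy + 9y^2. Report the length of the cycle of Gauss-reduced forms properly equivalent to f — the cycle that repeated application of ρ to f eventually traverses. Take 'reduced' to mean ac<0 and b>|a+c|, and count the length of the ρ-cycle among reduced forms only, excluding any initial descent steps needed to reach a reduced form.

D = 280, ⌊√D⌋ = 16
descent: ρ → (9,10,-5)  [lands on river]
river: ρ → (-5,10,9)
river: ρ → (9,8,-6)
river: ρ → (-6,16,1)
river: ρ → (1,16,-6)
river: ρ → (-6,8,9)
ρ-cycle length = 6 (tail of 1 descent step not counted)

6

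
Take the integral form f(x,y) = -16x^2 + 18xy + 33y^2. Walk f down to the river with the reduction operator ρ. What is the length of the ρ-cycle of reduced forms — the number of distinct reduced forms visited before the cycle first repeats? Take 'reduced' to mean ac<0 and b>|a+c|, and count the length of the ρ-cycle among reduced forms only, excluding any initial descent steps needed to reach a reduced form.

D = 2436, ⌊√D⌋ = 49
river: ρ → (33,48,-1)
river: ρ → (-1,48,33)
river: ρ → (33,18,-16)
river: ρ → (-16,46,5)
river: ρ → (5,44,-25)
river: ρ → (-25,6,24)
river: ρ → (24,42,-7)
river: ρ → (-7,42,24)
river: ρ → (24,6,-25)
river: ρ → (-25,44,5)
river: ρ → (5,46,-16)
river: ρ → (-16,18,33)
ρ-cycle length = 12 (tail of 0 descent steps not counted)

12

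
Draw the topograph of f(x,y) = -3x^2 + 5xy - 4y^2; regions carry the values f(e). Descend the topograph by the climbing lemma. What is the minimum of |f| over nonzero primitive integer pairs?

translate: b→1 (≡-5 mod 6), so (3,-5,4)→(3,1,2)
flip: (3,1,2)→(2,-1,3)
reduced (well bottom): (2,-1,3) with a≤c, −a<b≤a
well minimum |f| = |-2| = 2 (negative-definite)

2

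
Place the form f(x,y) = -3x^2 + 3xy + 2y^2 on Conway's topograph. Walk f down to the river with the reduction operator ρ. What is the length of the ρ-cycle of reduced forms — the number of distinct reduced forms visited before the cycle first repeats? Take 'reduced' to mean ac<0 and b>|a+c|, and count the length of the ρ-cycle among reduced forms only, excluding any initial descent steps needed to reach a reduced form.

D = 33, ⌊√D⌋ = 5
river: ρ → (2,5,-1)
river: ρ → (-1,5,2)
river: ρ → (2,3,-3)
river: ρ → (-3,3,2)
ρ-cycle length = 4 (tail of 0 descent steps not counted)

4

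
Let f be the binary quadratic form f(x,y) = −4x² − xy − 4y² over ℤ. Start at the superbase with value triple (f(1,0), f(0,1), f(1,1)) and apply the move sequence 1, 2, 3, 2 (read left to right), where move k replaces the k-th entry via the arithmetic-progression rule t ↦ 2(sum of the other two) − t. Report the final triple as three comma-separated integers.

start (-4,-4,-9) = (f(1,0),f(0,1),f(1,1))
replace slot 1: 2·((-4)+(-9)) − (-4) = -22 → (-22,-4,-9)
replace slot 2: 2·((-22)+(-9)) − (-4) = -58 → (-22,-58,-9)
replace slot 3: 2·((-22)+(-58)) − (-9) = -151 → (-22,-58,-151)
replace slot 2: 2·((-22)+(-151)) − (-58) = -288 → (-22,-288,-151)

-22,-288,-151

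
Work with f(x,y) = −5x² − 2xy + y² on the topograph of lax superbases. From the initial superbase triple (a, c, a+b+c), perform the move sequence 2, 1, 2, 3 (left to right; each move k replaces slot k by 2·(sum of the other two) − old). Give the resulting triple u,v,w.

start (-5,1,-6) = (f(1,0),f(0,1),f(1,1))
replace slot 2: 2·((-5)+(-6)) − 1 = -23 → (-5,-23,-6)
replace slot 1: 2·((-23)+(-6)) − (-5) = -53 → (-53,-23,-6)
replace slot 2: 2·((-53)+(-6)) − (-23) = -95 → (-53,-95,-6)
replace slot 3: 2·((-53)+(-95)) − (-6) = -290 → (-53,-95,-290)

-53,-95,-290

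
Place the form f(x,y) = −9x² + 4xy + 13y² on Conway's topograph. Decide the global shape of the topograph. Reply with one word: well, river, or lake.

D = b²−4ac = 4² − 4·(-9)·13 = 484
D = 22² is a perfect square ⇒ form factors over ℤ ⇒ lakes

lake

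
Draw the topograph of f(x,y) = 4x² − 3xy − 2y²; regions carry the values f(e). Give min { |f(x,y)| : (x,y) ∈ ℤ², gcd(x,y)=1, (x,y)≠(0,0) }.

descent: ρ → (-2,3,4)  [lands on river]
river: ρ → (4,5,-1)
river: ρ → (-1,5,4)
river: ρ → (4,3,-2)
river: ρ → (-2,5,2)
river: ρ → (2,3,-4)
river: ρ → (-4,5,1)
river: ρ → (1,5,-4)
river: ρ → (-4,3,2)
river: ρ → (2,5,-2)
closes: descent 1, river 10
min |a| on river = 1

1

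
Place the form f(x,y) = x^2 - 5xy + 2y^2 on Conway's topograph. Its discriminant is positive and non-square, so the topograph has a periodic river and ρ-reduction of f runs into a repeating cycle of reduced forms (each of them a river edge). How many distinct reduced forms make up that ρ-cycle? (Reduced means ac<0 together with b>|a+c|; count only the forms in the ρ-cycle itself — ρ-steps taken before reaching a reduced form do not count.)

D = 17, ⌊√D⌋ = 4
descent: ρ → (2,1,-2)  [lands on river]
river: ρ → (-2,3,1)
river: ρ → (1,3,-2)
river: ρ → (-2,1,2)
river: ρ → (2,3,-1)
river: ρ → (-1,3,2)
ρ-cycle length = 6 (tail of 1 descent step not counted)

6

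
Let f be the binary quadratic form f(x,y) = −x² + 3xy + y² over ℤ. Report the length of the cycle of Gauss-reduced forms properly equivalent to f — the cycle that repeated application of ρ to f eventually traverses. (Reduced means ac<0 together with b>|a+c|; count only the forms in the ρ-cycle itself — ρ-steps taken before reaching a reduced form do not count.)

D = 13, ⌊√D⌋ = 3
river: ρ → (1,3,-1)
river: ρ → (-1,3,1)
ρ-cycle length = 2 (tail of 0 descent steps not counted)

2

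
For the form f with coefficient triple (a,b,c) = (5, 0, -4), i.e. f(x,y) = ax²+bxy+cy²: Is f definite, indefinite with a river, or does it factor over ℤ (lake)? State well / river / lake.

D = b²−4ac = 0² − 4·5·(-4) = 80
D > 0 non-square ⇒ indefinite ⇒ periodic river

river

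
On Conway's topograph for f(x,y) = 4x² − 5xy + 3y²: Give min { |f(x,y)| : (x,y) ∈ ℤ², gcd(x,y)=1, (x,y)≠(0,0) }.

translate: b→3 (≡-5 mod 8), so (4,-5,3)→(4,3,2)
flip: (4,3,2)→(2,-3,4)
translate: b→1 (≡-3 mod 4), so (2,-3,4)→(2,1,3)
reduced (well bottom): (2,1,3) with a≤c, −a<b≤a
well minimum = a = 2

2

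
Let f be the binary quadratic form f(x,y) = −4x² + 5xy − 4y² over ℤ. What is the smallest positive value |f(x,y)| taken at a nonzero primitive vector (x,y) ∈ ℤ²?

translate: b→3 (≡-5 mod 8), so (4,-5,4)→(4,3,3)
flip: (4,3,3)→(3,-3,4)
translate: b→3 (≡-3 mod 6), so (3,-3,4)→(3,3,4)
reduced (well bottom): (3,3,4) with a≤c, −a<b≤a
well minimum |f| = |-3| = 3 (negative-definite)

3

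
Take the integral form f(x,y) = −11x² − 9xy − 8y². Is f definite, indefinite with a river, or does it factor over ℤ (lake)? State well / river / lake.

D = b²−4ac = (-9)² − 4·(-11)·(-8) = -271
D < 0 ⇒ definite ⇒ every region one sign ⇒ single well

well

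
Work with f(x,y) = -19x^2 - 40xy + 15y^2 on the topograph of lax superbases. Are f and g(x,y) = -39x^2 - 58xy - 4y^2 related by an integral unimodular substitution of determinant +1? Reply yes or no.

D₁ = 2740, D₂ = 2740
river cycle of f (length 30): (15, 40, -19), (-19, 36, 19), (19, 40, -15), (-15, 50, 4), (4, 46, -39), (-39, 32, 11), (11, 34, -36), (-36, 38, 9), (9, 52, -1), (-1, 52, 9), … (20 more)
river cycle of g (length 30): (-4, 50, 15), (15, 40, -19), (-19, 36, 19), (19, 40, -15), (-15, 50, 4), (4, 46, -39), (-39, 32, 11), (11, 34, -36), (-36, 38, 9), (9, 52, -1), … (20 more)
cycles coincide ⇒ equivalent

yes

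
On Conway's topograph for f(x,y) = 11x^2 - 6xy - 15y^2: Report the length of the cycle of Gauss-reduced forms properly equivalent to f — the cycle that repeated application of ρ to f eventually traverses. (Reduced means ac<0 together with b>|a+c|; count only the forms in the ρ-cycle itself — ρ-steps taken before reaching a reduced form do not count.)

D = 696, ⌊√D⌋ = 26
descent: ρ → (-15,6,11)  [lands on river]
river: ρ → (11,16,-10)
river: ρ → (-10,24,3)
river: ρ → (3,24,-10)
river: ρ → (-10,16,11)
river: ρ → (11,6,-15)
river: ρ → (-15,24,2)
river: ρ → (2,24,-15)
ρ-cycle length = 8 (tail of 1 descent step not counted)

8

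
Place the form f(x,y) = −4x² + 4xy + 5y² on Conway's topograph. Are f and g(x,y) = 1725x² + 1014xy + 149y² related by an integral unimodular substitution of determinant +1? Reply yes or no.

D₁ = 96, D₂ = 96
river cycle of f (length 4): (5, 6, -3), (-3, 6, 5), (5, 4, -4), (-4, 4, 5)
river cycle of g (length 4): (5, 6, -3), (-3, 6, 5), (5, 4, -4), (-4, 4, 5)
cycles coincide ⇒ equivalent

yes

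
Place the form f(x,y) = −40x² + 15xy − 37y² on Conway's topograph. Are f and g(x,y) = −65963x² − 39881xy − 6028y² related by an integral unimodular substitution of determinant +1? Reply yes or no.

D₁ = -5695, D₂ = -5695
f is negative-definite; reduce −f:
−f: flip: (40,-15,37)→(37,15,40)
−f: reduced (well bottom): (37,15,40) with a≤c, −a<b≤a
flip sign back: reduced form of f is (-37,-15,-40)
g is negative-definite; reduce −g:
−g: flip: (65963,39881,6028)→(6028,-39881,65963)
−g: translate: b→-3713 (≡-39881 mod 12056), so (6028,-39881,65963)→(6028,-3713,572)
−g: flip: (6028,-3713,572)→(572,3713,6028)
−g: translate: b→281 (≡3713 mod 1144), so (572,3713,6028)→(572,281,37)
−g: flip: (572,281,37)→(37,-281,572)
−g: translate: b→15 (≡-281 mod 74), so (37,-281,572)→(37,15,40)
−g: reduced (well bottom): (37,15,40) with a≤c, −a<b≤a
flip sign back: reduced form of g is (-37,-15,-40)
reduced forms (-37, -15, -40) vs (-37, -15, -40) ⇒ equivalent

yes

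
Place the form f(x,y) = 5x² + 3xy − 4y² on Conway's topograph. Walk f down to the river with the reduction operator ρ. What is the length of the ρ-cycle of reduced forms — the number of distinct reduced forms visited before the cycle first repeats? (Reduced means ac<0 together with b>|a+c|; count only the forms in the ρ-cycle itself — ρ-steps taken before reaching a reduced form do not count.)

D = 89, ⌊√D⌋ = 9
river: ρ → (-4,5,4)
river: ρ → (4,3,-5)
river: ρ → (-5,7,2)
river: ρ → (2,9,-1)
river: ρ → (-1,9,2)
river: ρ → (2,7,-5)
river: ρ → (-5,3,4)
river: ρ → (4,5,-4)
river: ρ → (-4,3,5)
river: ρ → (5,7,-2)
river: ρ → (-2,9,1)
river: ρ → (1,9,-2)
river: ρ → (-2,7,5)
river: ρ → (5,3,-4)
ρ-cycle length = 14 (tail of 0 descent steps not counted)

14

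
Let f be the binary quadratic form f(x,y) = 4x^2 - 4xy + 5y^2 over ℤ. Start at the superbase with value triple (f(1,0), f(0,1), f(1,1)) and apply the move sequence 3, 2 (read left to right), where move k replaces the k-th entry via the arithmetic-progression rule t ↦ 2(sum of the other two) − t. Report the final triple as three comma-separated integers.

start (4,5,5) = (f(1,0),f(0,1),f(1,1))
replace slot 3: 2·(4+5) − 5 = 13 → (4,5,13)
replace slot 2: 2·(4+13) − 5 = 29 → (4,29,13)

4,29,13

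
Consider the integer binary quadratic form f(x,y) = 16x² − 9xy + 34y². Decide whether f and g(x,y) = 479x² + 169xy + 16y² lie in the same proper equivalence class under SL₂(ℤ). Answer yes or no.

D₁ = -2095, D₂ = -2095
f: reduced (well bottom): (16,-9,34) with a≤c, −a<b≤a
g: flip: (479,169,16)→(16,-169,479)
g: translate: b→-9 (≡-169 mod 32), so (16,-169,479)→(16,-9,34)
g: reduced (well bottom): (16,-9,34) with a≤c, −a<b≤a
reduced forms (16, -9, 34) vs (16, -9, 34) ⇒ equivalent

yes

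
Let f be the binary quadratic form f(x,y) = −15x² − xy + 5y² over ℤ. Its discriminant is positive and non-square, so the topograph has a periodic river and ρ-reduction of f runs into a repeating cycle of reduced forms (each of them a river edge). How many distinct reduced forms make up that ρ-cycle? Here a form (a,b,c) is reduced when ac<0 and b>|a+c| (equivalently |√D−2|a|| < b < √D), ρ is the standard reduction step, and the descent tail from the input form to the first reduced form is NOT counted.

D = 301, ⌊√D⌋ = 17
descent: ρ → (5,11,-9)  [lands on river]
river: ρ → (-9,7,7)
river: ρ → (7,7,-9)
river: ρ → (-9,11,5)
river: ρ → (5,9,-11)
river: ρ → (-11,13,3)
river: ρ → (3,17,-1)
river: ρ → (-1,17,3)
river: ρ → (3,13,-11)
river: ρ → (-11,9,5)
ρ-cycle length = 10 (tail of 1 descent step not counted)

10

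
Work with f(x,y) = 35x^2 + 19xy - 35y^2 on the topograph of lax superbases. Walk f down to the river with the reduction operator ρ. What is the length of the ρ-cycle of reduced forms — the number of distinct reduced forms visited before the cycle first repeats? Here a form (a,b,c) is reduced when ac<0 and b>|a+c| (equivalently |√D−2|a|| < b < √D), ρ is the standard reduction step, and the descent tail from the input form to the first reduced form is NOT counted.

D = 5261, ⌊√D⌋ = 72
river: ρ → (-35,51,19)
river: ρ → (19,63,-17)
river: ρ → (-17,39,55)
river: ρ → (55,71,-1)
river: ρ → (-1,71,55)
river: ρ → (55,39,-17)
river: ρ → (-17,63,19)
river: ρ → (19,51,-35)
river: ρ → (-35,19,35)
river: ρ → (35,51,-19)
river: ρ → (-19,63,17)
river: ρ → (17,39,-55)
river: ρ → (-55,71,1)
river: ρ → (1,71,-55)
river: ρ → (-55,39,17)
river: ρ → (17,63,-19)
river: ρ → (-19,51,35)
river: ρ → (35,19,-35)
ρ-cycle length = 18 (tail of 0 descent steps not counted)

18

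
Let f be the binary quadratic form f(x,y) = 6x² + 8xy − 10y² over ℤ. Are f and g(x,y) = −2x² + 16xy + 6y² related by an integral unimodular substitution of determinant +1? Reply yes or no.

D₁ = 304, D₂ = 304
river cycle of f (length 6): (-10, 12, 4), (4, 12, -10), (-10, 8, 6), (6, 16, -2), (-2, 16, 6), (6, 8, -10)
river cycle of g (length 6): (6, 8, -10), (-10, 12, 4), (4, 12, -10), (-10, 8, 6), (6, 16, -2), (-2, 16, 6)
cycles coincide ⇒ equivalent

yes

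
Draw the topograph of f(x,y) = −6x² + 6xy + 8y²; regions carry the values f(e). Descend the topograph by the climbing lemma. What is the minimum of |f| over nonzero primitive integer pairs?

river: ρ → (8,10,-4)
river: ρ → (-4,14,2)
river: ρ → (2,14,-4)
river: ρ → (-4,10,8)
river: ρ → (8,6,-6)
river: ρ → (-6,6,8)
closes: descent 0, river 6
min |a| on river = 2

2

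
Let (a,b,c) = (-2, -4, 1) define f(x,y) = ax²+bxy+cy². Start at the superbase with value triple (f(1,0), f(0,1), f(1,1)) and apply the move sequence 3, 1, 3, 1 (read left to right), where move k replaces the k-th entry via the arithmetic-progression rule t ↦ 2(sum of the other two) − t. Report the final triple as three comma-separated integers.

start (-2,1,-5) = (f(1,0),f(0,1),f(1,1))
replace slot 3: 2·((-2)+1) − (-5) = 3 → (-2,1,3)
replace slot 1: 2·(1+3) − (-2) = 10 → (10,1,3)
replace slot 3: 2·(10+1) − 3 = 19 → (10,1,19)
replace slot 1: 2·(1+19) − 10 = 30 → (30,1,19)

30,1,19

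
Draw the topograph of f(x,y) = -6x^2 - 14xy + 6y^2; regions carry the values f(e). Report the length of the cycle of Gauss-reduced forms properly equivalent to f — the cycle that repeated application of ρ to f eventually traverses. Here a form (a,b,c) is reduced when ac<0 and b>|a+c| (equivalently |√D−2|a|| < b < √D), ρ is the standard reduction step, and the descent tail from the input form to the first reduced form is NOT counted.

D = 340, ⌊√D⌋ = 18
descent: ρ → (6,14,-6)  [lands on river]
river: ρ → (-6,10,10)
river: ρ → (10,10,-6)
river: ρ → (-6,14,6)
river: ρ → (6,10,-10)
river: ρ → (-10,10,6)
ρ-cycle length = 6 (tail of 1 descent step not counted)

6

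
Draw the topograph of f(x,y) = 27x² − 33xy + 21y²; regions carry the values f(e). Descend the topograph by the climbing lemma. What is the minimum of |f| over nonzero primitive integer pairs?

translate: b→21 (≡-33 mod 54), so (27,-33,21)→(27,21,15)
flip: (27,21,15)→(15,-21,27)
translate: b→9 (≡-21 mod 30), so (15,-21,27)→(15,9,21)
reduced (well bottom): (15,9,21) with a≤c, −a<b≤a
well minimum = a = 15

15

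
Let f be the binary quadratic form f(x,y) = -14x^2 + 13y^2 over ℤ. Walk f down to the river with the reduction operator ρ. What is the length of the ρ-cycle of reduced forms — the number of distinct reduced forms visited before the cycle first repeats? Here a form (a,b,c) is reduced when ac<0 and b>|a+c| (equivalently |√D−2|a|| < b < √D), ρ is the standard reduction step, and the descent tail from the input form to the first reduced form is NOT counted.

D = 728, ⌊√D⌋ = 26
descent: ρ → (13,26,-1)  [lands on river]
river: ρ → (-1,26,13)
ρ-cycle length = 2 (tail of 1 descent step not counted)

2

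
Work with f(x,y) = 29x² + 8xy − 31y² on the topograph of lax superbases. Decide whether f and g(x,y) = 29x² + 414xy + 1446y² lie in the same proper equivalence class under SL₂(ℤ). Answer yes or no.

D₁ = 3660, D₂ = 3660
river cycle of f (length 6): (-31, 54, 6), (6, 54, -31), (-31, 8, 29), (29, 50, -10), (-10, 50, 29), (29, 8, -31)
river cycle of g (length 6): (29, 8, -31), (-31, 54, 6), (6, 54, -31), (-31, 8, 29), (29, 50, -10), (-10, 50, 29)
cycles coincide ⇒ equivalent

yes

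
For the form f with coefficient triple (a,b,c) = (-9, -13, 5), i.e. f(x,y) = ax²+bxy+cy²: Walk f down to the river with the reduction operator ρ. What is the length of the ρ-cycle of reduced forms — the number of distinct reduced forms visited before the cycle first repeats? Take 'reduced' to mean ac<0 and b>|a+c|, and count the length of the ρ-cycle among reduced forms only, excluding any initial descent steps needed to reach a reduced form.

D = 349, ⌊√D⌋ = 18
descent: ρ → (5,13,-9)  [lands on river]
river: ρ → (-9,5,9)
river: ρ → (9,13,-5)
river: ρ → (-5,17,3)
river: ρ → (3,13,-15)
river: ρ → (-15,17,1)
river: ρ → (1,17,-15)
river: ρ → (-15,13,3)
river: ρ → (3,17,-5)
river: ρ → (-5,13,9)
river: ρ → (9,5,-9)
river: ρ → (-9,13,5)
river: ρ → (5,17,-3)
river: ρ → (-3,13,15)
river: ρ → (15,17,-1)
river: ρ → (-1,17,15)
river: ρ → (15,13,-3)
river: ρ → (-3,17,5)
ρ-cycle length = 18 (tail of 1 descent step not counted)

18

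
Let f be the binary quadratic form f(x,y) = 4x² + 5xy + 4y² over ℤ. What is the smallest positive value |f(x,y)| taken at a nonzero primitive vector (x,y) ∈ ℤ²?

translate: b→-3 (≡5 mod 8), so (4,5,4)→(4,-3,3)
flip: (4,-3,3)→(3,3,4)
reduced (well bottom): (3,3,4) with a≤c, −a<b≤a
well minimum = a = 3

3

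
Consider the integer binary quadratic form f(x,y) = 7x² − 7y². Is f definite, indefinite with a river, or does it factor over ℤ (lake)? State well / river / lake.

D = b²−4ac = 0² − 4·7·(-7) = 196
D = 14² is a perfect square ⇒ form factors over ℤ ⇒ lakes

lake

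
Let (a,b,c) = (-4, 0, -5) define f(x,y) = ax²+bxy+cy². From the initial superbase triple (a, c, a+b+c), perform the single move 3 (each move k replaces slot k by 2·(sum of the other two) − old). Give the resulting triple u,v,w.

start (-4,-5,-9) = (f(1,0),f(0,1),f(1,1))
replace slot 3: 2·((-4)+(-5)) − (-9) = -9 → (-4,-5,-9)

-4,-5,-9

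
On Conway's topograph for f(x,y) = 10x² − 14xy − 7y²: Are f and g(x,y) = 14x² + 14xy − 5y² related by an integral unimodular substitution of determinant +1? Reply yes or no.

D₁ = 476, D₂ = 476
river cycle of f (length 8): (-7, 14, 10), (10, 6, -11), (-11, 16, 5), (5, 14, -14), (-14, 14, 5), (5, 16, -11), (-11, 6, 10), (10, 14, -7)
river cycle of g (length 8): (-5, 16, 11), (11, 6, -10), (-10, 14, 7), (7, 14, -10), (-10, 6, 11), (11, 16, -5), (-5, 14, 14), (14, 14, -5)
cycles differ ⇒ inequivalent

no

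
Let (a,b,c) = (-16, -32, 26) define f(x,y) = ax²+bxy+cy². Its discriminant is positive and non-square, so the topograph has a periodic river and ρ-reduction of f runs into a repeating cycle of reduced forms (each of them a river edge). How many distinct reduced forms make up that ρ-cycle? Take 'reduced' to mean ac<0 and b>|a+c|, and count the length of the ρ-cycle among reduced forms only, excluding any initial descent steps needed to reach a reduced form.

D = 2688, ⌊√D⌋ = 51
descent: ρ → (26,32,-16)  [lands on river]
river: ρ → (-16,32,26)
river: ρ → (26,20,-22)
river: ρ → (-22,24,24)
river: ρ → (24,24,-22)
river: ρ → (-22,20,26)
ρ-cycle length = 6 (tail of 1 descent step not counted)

6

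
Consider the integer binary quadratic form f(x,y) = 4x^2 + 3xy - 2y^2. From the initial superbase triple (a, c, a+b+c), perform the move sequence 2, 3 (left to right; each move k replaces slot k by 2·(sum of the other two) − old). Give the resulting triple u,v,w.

start (4,-2,5) = (f(1,0),f(0,1),f(1,1))
replace slot 2: 2·(4+5) − (-2) = 20 → (4,20,5)
replace slot 3: 2·(4+20) − 5 = 43 → (4,20,43)

4,20,43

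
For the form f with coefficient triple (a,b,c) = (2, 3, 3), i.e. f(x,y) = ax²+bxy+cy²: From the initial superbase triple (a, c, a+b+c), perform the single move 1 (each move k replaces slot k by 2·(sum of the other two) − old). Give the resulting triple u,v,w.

start (2,3,8) = (f(1,0),f(0,1),f(1,1))
replace slot 1: 2·(3+8) − 2 = 20 → (20,3,8)

20,3,8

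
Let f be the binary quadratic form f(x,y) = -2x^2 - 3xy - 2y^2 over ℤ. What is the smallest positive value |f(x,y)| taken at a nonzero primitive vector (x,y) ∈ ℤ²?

translate: b→-1 (≡3 mod 4), so (2,3,2)→(2,-1,1)
flip: (2,-1,1)→(1,1,2)
reduced (well bottom): (1,1,2) with a≤c, −a<b≤a
well minimum |f| = |-1| = 1 (negative-definite)

1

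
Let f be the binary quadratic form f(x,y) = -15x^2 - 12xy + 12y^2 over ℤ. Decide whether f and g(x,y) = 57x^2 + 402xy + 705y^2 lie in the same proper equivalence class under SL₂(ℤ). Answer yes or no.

D₁ = 864, D₂ = 864
river cycle of f (length 4): (12, 12, -15), (-15, 18, 9), (9, 18, -15), (-15, 12, 12)
river cycle of g (length 4): (9, 18, -15), (-15, 12, 12), (12, 12, -15), (-15, 18, 9)
cycles coincide ⇒ equivalent

yes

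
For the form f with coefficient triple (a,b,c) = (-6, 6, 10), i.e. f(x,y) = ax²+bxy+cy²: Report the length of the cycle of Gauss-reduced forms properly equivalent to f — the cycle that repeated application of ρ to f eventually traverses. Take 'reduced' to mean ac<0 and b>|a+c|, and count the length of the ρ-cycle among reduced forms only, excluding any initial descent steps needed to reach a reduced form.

D = 276, ⌊√D⌋ = 16
river: ρ → (10,14,-2)
river: ρ → (-2,14,10)
river: ρ → (10,6,-6)
river: ρ → (-6,6,10)
ρ-cycle length = 4 (tail of 0 descent steps not counted)

4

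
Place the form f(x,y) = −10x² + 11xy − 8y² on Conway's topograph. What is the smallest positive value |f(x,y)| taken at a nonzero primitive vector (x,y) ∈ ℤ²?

translate: b→9 (≡-11 mod 20), so (10,-11,8)→(10,9,7)
flip: (10,9,7)→(7,-9,10)
translate: b→5 (≡-9 mod 14), so (7,-9,10)→(7,5,8)
reduced (well bottom): (7,5,8) with a≤c, −a<b≤a
well minimum |f| = |-7| = 7 (negative-definite)

7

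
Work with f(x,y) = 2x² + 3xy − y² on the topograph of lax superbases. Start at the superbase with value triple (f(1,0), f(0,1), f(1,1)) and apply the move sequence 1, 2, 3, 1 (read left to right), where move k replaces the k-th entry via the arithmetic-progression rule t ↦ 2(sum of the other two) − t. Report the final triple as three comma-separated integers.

start (2,-1,4) = (f(1,0),f(0,1),f(1,1))
replace slot 1: 2·((-1)+4) − 2 = 4 → (4,-1,4)
replace slot 2: 2·(4+4) − (-1) = 17 → (4,17,4)
replace slot 3: 2·(4+17) − 4 = 38 → (4,17,38)
replace slot 1: 2·(17+38) − 4 = 106 → (106,17,38)

106,17,38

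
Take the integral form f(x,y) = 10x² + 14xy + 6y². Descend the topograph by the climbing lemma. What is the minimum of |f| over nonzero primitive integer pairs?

translate: b→-6 (≡14 mod 20), so (10,14,6)→(10,-6,2)
flip: (10,-6,2)→(2,6,10)
translate: b→2 (≡6 mod 4), so (2,6,10)→(2,2,6)
reduced (well bottom): (2,2,6) with a≤c, −a<b≤a
well minimum = a = 2

2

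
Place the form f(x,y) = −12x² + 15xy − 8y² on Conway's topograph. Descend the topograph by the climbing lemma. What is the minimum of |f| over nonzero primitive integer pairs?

translate: b→9 (≡-15 mod 24), so (12,-15,8)→(12,9,5)
flip: (12,9,5)→(5,-9,12)
translate: b→1 (≡-9 mod 10), so (5,-9,12)→(5,1,8)
reduced (well bottom): (5,1,8) with a≤c, −a<b≤a
well minimum |f| = |-5| = 5 (negative-definite)

5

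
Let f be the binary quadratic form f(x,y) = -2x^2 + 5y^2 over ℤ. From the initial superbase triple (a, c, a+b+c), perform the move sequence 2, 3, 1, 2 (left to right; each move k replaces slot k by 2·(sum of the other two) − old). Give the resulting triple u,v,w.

start (-2,5,3) = (f(1,0),f(0,1),f(1,1))
replace slot 2: 2·((-2)+3) − 5 = -3 → (-2,-3,3)
replace slot 3: 2·((-2)+(-3)) − 3 = -13 → (-2,-3,-13)
replace slot 1: 2·((-3)+(-13)) − (-2) = -30 → (-30,-3,-13)
replace slot 2: 2·((-30)+(-13)) − (-3) = -83 → (-30,-83,-13)

-30,-83,-13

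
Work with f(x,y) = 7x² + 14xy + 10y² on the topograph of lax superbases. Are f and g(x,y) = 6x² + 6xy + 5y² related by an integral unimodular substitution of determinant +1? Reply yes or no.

D₁ = -84, D₂ = -84
f: translate: b→0 (≡14 mod 14), so (7,14,10)→(7,0,3)
f: flip: (7,0,3)→(3,0,7)
f: reduced (well bottom): (3,0,7) with a≤c, −a<b≤a
g: flip: (6,6,5)→(5,-6,6)
g: translate: b→4 (≡-6 mod 10), so (5,-6,6)→(5,4,5)
g: reduced (well bottom): (5,4,5) with a≤c, −a<b≤a
reduced forms (3, 0, 7) vs (5, 4, 5) ⇒ inequivalent

no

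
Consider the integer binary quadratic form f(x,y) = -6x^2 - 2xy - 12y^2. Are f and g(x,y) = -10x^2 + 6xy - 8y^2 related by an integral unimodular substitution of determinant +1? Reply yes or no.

D₁ = -284, D₂ = -284
f is negative-definite; reduce −f:
−f: reduced (well bottom): (6,2,12) with a≤c, −a<b≤a
flip sign back: reduced form of f is (-6,-2,-12)
g is negative-definite; reduce −g:
−g: flip: (10,-6,8)→(8,6,10)
−g: reduced (well bottom): (8,6,10) with a≤c, −a<b≤a
flip sign back: reduced form of g is (-8,-6,-10)
reduced forms (-6, -2, -12) vs (-8, -6, -10) ⇒ inequivalent

no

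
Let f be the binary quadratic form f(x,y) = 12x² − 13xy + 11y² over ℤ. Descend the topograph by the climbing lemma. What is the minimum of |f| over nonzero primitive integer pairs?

translate: b→11 (≡-13 mod 24), so (12,-13,11)→(12,11,10)
flip: (12,11,10)→(10,-11,12)
translate: b→9 (≡-11 mod 20), so (10,-11,12)→(10,9,11)
reduced (well bottom): (10,9,11) with a≤c, −a<b≤a
well minimum = a = 10

10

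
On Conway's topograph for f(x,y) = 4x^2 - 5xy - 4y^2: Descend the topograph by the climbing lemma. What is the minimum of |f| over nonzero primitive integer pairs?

descent: ρ → (-4,5,4)  [lands on river]
river: ρ → (4,3,-5)
river: ρ → (-5,7,2)
river: ρ → (2,9,-1)
river: ρ → (-1,9,2)
river: ρ → (2,7,-5)
river: ρ → (-5,3,4)
river: ρ → (4,5,-4)
river: ρ → (-4,3,5)
river: ρ → (5,7,-2)
river: ρ → (-2,9,1)
river: ρ → (1,9,-2)
river: ρ → (-2,7,5)
river: ρ → (5,3,-4)
closes: descent 1, river 14
min |a| on river = 1

1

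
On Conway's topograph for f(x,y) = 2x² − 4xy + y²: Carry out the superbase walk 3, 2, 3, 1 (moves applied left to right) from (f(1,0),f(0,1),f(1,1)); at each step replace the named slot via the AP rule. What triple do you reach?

start (2,1,-1) = (f(1,0),f(0,1),f(1,1))
replace slot 3: 2·(2+1) − (-1) = 7 → (2,1,7)
replace slot 2: 2·(2+7) − 1 = 17 → (2,17,7)
replace slot 3: 2·(2+17) − 7 = 31 → (2,17,31)
replace slot 1: 2·(17+31) − 2 = 94 → (94,17,31)

94,17,31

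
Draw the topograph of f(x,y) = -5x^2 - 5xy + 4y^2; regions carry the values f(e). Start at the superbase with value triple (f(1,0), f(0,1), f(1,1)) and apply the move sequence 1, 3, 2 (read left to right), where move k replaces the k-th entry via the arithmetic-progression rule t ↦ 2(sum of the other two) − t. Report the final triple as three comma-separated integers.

start (-5,4,-6) = (f(1,0),f(0,1),f(1,1))
replace slot 1: 2·(4+(-6)) − (-5) = 1 → (1,4,-6)
replace slot 3: 2·(1+4) − (-6) = 16 → (1,4,16)
replace slot 2: 2·(1+16) − 4 = 30 → (1,30,16)

1,30,16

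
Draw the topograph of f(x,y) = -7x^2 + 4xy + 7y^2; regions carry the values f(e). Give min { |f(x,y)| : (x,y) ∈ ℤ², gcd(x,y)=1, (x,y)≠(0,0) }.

river: ρ → (7,10,-4)
river: ρ → (-4,14,1)
river: ρ → (1,14,-4)
river: ρ → (-4,10,7)
river: ρ → (7,4,-7)
river: ρ → (-7,10,4)
river: ρ → (4,14,-1)
river: ρ → (-1,14,4)
river: ρ → (4,10,-7)
river: ρ → (-7,4,7)
closes: descent 0, river 10
min |a| on river = 1

1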